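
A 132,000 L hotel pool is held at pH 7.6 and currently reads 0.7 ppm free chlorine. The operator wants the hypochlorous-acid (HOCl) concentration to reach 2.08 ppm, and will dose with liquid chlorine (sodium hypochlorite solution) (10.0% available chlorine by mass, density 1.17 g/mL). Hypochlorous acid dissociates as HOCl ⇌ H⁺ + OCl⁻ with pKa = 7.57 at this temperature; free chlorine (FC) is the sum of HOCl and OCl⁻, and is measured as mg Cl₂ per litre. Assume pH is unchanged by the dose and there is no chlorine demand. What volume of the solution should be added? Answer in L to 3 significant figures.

[OCl⁻]/[HOCl] = 10^(pH − pKa) = 10^(7.6 − 7.57) = 1.072; fraction as HOCl = 1/(1 + 1.072) = 0.4827.
Free chlorine required for 2.08 ppm HOCl: 2.08 / 0.4827 = 4.309 ppm.
FC to add: 4.309 − 0.7 = 3.609 mg/L as Cl₂.
Cl₂ equivalent: 3.609 mg/L × 132,000 L = 476.4 g.
Product at 10.0% available Cl: 476.4 / 0.1 = 4764 g.
Volume: 4764 g ÷ 1.17 g/mL = 4071 mL.

4.07 L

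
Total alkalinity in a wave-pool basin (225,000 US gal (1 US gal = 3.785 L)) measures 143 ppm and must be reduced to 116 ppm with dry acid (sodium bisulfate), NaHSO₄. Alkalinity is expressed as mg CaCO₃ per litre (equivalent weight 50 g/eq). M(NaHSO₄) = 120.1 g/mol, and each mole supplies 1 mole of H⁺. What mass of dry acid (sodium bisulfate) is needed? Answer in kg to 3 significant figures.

55.2 kg

Volume: 225,000 US gal × 3.785 L/gal = 851,625 L.
Alkalinity to neutralize: (143 − 116) = 27 mg/L as CaCO₃ × 851,625 L = 22,990 g as CaCO₃.
Equivalents of H⁺ required: 22,990 ÷ 50 g/eq = 459.9 eq = 459.9 mol NaHSO₄.
Mass of NaHSO₄: 459.9 × 120.1 = 55,230 g.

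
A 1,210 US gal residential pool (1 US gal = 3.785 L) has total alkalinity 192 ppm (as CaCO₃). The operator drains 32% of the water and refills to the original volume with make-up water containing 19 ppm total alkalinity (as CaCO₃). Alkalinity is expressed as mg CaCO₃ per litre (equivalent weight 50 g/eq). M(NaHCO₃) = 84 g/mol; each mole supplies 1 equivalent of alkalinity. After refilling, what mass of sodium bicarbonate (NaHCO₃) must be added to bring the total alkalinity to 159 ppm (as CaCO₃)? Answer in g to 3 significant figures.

Volume: 1,210 US gal × 3.785 L/gal = 4,580 L.
After draining 32% and refilling: 192 × 0.68 + 19 × 0.32 = 136.64 ppm.
Deficit to target: 159 − 136.64 = 22.36 mg/L.
As CaCO₃: 22.36 mg/L × 4,580 L = 102.4 g; ÷ 50 g/eq ÷ 1 = 2.048 mol NaHCO₃.
Mass: 2.048 × 84 = 172 g.

172 g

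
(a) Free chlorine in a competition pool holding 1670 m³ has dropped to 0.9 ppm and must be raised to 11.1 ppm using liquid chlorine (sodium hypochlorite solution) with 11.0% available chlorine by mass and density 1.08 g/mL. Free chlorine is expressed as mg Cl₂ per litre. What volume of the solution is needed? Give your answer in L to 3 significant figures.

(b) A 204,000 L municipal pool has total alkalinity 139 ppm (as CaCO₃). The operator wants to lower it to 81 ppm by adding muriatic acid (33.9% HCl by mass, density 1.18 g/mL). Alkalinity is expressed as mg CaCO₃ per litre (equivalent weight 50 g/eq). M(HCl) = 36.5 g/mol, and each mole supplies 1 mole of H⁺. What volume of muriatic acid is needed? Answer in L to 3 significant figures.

(a) Volume: 1670 m³ = 1,670,000 L.
(a) Chlorine deficit: 11.1 − 0.9 = 10.2 ppm = 10.2 mg/L as Cl₂.
(a) Cl₂ equivalent needed: 10.2 mg/L × 1,670,000 L = 17,030,000 mg = 17,030 g.
(a) Product at 11.0% available chlorine: 17,030 / 0.11 = 154,900 g.
(a) Volume at density 1.08 g/mL: 154,900 g ÷ 1.08 g/mL = 143,400 mL.

(b) Alkalinity to neutralize: (139 − 81) = 58 mg/L as CaCO₃ × 204,000 L = 11,830 g as CaCO₃.
(b) Equivalents of H⁺ required: 11,830 ÷ 50 g/eq = 236.6 eq = 236.6 mol HCl.
(b) Mass of HCl: 236.6 × 36.5 = 8637 g.
(b) Mass of 33.9% solution: 8637 / 0.339 = 25,480 g.
(b) Volume: 25,480 g ÷ 1.18 g/mL = 21,590 mL.

(a) 143 L; (b) 21.6 L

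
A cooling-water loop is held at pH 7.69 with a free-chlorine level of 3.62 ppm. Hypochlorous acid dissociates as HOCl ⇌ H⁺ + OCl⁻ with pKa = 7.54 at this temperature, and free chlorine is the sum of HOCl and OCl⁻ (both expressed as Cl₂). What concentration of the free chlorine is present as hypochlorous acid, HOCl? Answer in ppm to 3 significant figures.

1.50 ppm

[OCl⁻]/[HOCl] = 10^(pH − pKa) = 10^(7.69 − 7.54) = 10^0.15 = 1.413.
Fraction as HOCl = 1 / (1 + 1.413) = 0.4145.
HOCl = 0.4145 × 3.62 ppm = 1.5 ppm.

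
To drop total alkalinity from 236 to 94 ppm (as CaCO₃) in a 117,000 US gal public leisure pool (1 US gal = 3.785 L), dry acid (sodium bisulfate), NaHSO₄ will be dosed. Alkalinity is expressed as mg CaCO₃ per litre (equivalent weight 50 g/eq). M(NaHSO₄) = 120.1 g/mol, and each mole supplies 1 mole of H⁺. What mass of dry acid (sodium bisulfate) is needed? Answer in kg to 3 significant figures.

151 kg

Volume: 117,000 US gal × 3.785 L/gal = 442,845 L.
Alkalinity to neutralize: (236 − 94) = 142 mg/L as CaCO₃ × 442,845 L = 62,880 g as CaCO₃.
Equivalents of H⁺ required: 62,880 ÷ 50 g/eq = 1258 eq = 1258 mol NaHSO₄.
Mass of NaHSO₄: 1258 × 120.1 = 151,000 g.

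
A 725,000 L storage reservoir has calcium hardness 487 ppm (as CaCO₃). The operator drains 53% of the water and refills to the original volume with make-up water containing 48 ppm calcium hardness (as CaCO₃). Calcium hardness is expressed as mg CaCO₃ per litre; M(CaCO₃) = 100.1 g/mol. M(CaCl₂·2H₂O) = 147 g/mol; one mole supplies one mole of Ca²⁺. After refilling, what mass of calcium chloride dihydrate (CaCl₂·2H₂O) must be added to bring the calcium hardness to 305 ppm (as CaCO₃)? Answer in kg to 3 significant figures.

After draining 53% and refilling: 487 × 0.47 + 48 × 0.53 = 254.33 ppm.
Deficit to target: 305 − 254.33 = 50.67 mg/L.
As CaCO₃: 50.67 mg/L × 725,000 L = 36,740 g; ÷ 100.1 = 367 mol Ca²⁺.
Mass: 367 × 147 = 53,950 g.

53.9 kg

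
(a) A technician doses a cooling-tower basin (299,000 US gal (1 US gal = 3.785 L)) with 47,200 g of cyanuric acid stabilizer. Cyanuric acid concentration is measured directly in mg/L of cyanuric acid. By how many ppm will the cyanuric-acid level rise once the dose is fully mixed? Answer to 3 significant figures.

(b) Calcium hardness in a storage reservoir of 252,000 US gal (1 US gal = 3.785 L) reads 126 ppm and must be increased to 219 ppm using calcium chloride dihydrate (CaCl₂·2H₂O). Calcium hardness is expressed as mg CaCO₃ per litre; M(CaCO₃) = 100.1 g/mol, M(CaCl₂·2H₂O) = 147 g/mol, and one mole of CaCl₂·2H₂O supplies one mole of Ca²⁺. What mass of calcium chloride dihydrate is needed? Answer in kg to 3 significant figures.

(a) Volume: 299,000 US gal × 3.785 L/gal = 1,131,715 L.
(a) Rise: 47,200 g / 1,131,715 L × 1000 = 41.71 mg/L.

(b) Volume: 252,000 US gal × 3.785 L/gal = 953,820 L.
(b) Hardness to add: (219 − 126) = 93 mg/L as CaCO₃ × 953,820 L = 88,710 g as CaCO₃.
(b) Moles of Ca²⁺ (1 mol Ca²⁺ ≡ 1 mol CaCO₃): 88,710 / 100.1 g/mol = 886.2 mol.
(b) Mass of CaCl₂·2H₂O: 886.2 × 147 = 130,300 g.

(a) 41.7 ppm; (b) 130 kg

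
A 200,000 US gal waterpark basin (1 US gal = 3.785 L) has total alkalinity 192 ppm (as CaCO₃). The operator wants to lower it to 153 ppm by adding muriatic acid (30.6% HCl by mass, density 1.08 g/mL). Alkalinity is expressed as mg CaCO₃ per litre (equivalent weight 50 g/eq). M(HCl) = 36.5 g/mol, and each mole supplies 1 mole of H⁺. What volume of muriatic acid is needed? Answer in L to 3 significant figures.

Volume: 200,000 US gal × 3.785 L/gal = 757,000 L.
Alkalinity to neutralize: (192 − 153) = 39 mg/L as CaCO₃ × 757,000 L = 29,520 g as CaCO₃.
Equivalents of H⁺ required: 29,520 ÷ 50 g/eq = 590.5 eq = 590.5 mol HCl.
Mass of HCl: 590.5 × 36.5 = 21,550 g.
Mass of 30.6% solution: 21,550 / 0.306 = 70,430 g.
Volume: 70,430 g ÷ 1.08 g/mL = 65,210 mL.

65.2 L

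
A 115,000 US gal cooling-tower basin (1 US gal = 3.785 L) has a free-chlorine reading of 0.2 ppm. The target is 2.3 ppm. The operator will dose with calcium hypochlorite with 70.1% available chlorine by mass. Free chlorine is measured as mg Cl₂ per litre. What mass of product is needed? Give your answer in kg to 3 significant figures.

Volume: 115,000 US gal × 3.785 L/gal = 435,275 L.
Chlorine deficit: 2.3 − 0.2 = 2.1 ppm = 2.1 mg/L as Cl₂.
Cl₂ equivalent needed: 2.1 mg/L × 435,275 L = 914,100 mg = 914.1 g.
Product at 70.1% available chlorine: 914.1 / 0.701 = 1304 g.

1.30 kg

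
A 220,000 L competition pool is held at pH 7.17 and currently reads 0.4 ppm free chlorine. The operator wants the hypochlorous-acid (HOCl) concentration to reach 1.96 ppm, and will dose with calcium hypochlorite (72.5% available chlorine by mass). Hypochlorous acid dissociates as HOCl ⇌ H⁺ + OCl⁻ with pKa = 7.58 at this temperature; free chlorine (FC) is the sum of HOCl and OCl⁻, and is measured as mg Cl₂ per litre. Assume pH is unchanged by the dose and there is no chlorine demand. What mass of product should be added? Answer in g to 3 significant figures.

705 g

[OCl⁻]/[HOCl] = 10^(pH − pKa) = 10^(7.17 − 7.58) = 0.389; fraction as HOCl = 1/(1 + 0.389) = 0.7199.
Free chlorine required for 1.96 ppm HOCl: 1.96 / 0.7199 = 2.723 ppm.
FC to add: 2.723 − 0.4 = 2.323 mg/L as Cl₂.
Cl₂ equivalent: 2.323 mg/L × 220,000 L = 511 g.
Product at 72.5% available Cl: 511 / 0.725 = 704.8 g.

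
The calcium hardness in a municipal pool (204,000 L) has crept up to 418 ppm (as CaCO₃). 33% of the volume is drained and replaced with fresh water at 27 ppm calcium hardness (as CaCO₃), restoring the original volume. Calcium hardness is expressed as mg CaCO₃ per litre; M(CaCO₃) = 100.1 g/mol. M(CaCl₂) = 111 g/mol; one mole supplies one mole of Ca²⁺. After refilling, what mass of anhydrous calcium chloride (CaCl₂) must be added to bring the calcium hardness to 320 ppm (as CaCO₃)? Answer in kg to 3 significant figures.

7.02 kg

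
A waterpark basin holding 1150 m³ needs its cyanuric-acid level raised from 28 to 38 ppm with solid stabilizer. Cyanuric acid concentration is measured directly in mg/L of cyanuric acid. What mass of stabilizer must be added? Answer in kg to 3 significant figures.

Volume: 1150 m³ = 1,150,000 L.
CYA to add: (38 − 28) = 10 mg/L × 1,150,000 L = 11,500 g cyanuric acid.

11.5 kg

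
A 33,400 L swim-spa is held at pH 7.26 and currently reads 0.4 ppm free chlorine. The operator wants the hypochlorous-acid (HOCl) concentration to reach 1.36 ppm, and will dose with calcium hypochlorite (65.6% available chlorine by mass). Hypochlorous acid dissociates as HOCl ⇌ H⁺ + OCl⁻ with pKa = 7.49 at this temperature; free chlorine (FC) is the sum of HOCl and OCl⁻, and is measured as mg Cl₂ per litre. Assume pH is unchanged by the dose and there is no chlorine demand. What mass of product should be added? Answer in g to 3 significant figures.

89.7 g

[OCl⁻]/[HOCl] = 10^(pH − pKa) = 10^(7.26 − 7.49) = 0.5888; fraction as HOCl = 1/(1 + 0.5888) = 0.6294.
Free chlorine required for 1.36 ppm HOCl: 1.36 / 0.6294 = 2.161 ppm.
FC to add: 2.161 − 0.4 = 1.761 mg/L as Cl₂.
Cl₂ equivalent: 1.761 mg/L × 33,400 L = 58.81 g.
Product at 65.6% available Cl: 58.81 / 0.656 = 89.65 g.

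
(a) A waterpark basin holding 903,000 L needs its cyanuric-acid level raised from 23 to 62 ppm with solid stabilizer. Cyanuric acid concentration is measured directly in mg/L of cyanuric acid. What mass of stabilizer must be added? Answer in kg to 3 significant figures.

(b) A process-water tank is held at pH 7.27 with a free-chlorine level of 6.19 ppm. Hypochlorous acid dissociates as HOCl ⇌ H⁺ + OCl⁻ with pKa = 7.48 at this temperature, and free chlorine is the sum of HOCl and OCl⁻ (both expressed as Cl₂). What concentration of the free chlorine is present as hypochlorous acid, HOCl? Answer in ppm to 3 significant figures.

(a) 35.2 kg; (b) 3.83 ppm

(a) CYA to add: (62 − 23) = 39 mg/L × 903,000 L = 35,220 g cyanuric acid.

(b) [OCl⁻]/[HOCl] = 10^(pH − pKa) = 10^(7.27 − 7.48) = 10^-0.21 = 0.6166.
(b) Fraction as HOCl = 1 / (1 + 0.6166) = 0.6186.
(b) HOCl = 0.6186 × 6.19 ppm = 3.829 ppm.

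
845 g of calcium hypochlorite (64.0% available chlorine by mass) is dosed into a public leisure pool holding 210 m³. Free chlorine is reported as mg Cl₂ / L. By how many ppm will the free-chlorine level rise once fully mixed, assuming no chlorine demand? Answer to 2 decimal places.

Volume: 210 m³ = 210,000 L.
Available chlorine delivered: 845 g × 0.64 = 540.8 g as Cl₂.
Concentration rise: 540.8 g / 210,000 L = 2.575 mg/L = 2.58 ppm.

2.58 ppm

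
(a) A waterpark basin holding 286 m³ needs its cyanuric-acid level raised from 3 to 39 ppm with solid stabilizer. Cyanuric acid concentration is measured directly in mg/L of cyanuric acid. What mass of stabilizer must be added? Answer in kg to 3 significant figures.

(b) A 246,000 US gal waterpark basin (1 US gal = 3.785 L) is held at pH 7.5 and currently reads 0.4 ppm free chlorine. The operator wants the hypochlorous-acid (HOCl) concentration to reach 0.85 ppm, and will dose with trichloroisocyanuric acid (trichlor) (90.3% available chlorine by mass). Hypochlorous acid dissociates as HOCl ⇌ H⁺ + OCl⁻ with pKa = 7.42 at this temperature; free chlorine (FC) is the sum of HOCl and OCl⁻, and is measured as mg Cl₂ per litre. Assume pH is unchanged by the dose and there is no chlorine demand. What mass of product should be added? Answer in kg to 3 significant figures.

(a) Volume: 286 m³ = 286,000 L.
(a) CYA to add: (39 − 3) = 36 mg/L × 286,000 L = 10,300 g cyanuric acid.

(b) Volume: 246,000 US gal × 3.785 L/gal = 931,110 L.
(b) [OCl⁻]/[HOCl] = 10^(pH − pKa) = 10^(7.5 − 7.42) = 1.202; fraction as HOCl = 1/(1 + 1.202) = 0.4541.
(b) Free chlorine required for 0.85 ppm HOCl: 0.85 / 0.4541 = 1.872 ppm.
(b) FC to add: 1.872 − 0.4 = 1.472 mg/L as Cl₂.
(b) Cl₂ equivalent: 1.472 mg/L × 931,110 L = 1371 g.
(b) Product at 90.3% available Cl: 1371 / 0.903 = 1518 g.

(a) 10.3 kg; (b) 1.52 kg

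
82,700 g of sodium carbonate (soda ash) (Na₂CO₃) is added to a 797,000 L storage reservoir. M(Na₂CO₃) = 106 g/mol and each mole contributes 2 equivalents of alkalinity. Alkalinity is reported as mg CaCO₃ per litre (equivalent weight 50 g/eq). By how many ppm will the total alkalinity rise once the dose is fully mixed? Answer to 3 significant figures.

Moles of Na₂CO₃: 82,700 g ÷ 106 g/mol = 780.2 mol → 1560 eq of alkalinity.
As CaCO₃: 1560 eq × 50 g/eq = 78,020 g.
Rise: 78,020 g / 797,000 L × 1000 = 97.89 mg/L.

97.9 ppm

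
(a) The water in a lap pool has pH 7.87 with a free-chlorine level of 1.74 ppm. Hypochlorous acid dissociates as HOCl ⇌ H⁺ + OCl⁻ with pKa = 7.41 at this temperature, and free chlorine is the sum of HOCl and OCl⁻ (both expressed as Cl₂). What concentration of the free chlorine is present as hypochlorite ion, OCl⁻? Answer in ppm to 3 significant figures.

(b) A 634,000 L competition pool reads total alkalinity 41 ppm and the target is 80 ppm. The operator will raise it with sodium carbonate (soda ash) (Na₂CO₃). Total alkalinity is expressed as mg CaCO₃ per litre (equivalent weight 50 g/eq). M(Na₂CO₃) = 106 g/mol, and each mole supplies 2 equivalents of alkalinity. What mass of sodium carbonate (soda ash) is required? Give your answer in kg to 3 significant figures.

(a) [OCl⁻]/[HOCl] = 10^(pH − pKa) = 10^(7.87 − 7.41) = 10^0.46 = 2.884.
(a) Fraction as HOCl = 1 / (1 + 2.884) = 0.2575.
(a) OCl⁻ = (1 − 0.2575) × 1.74 ppm = 1.292 ppm.

(b) Alkalinity to add: (80 − 41) = 39 mg/L as CaCO₃ × 634,000 L = 24,730 g as CaCO₃.
(b) Equivalents: 24,730 g ÷ 50 g/eq = 494.5 eq.
(b) Each mole of Na₂CO₃ supplies 2 eq, so 494.5 / 2 = 247.3 mol.
(b) Mass: 247.3 mol × 106 g/mol = 26,210 g.

(a) 1.29 ppm; (b) 26.2 kg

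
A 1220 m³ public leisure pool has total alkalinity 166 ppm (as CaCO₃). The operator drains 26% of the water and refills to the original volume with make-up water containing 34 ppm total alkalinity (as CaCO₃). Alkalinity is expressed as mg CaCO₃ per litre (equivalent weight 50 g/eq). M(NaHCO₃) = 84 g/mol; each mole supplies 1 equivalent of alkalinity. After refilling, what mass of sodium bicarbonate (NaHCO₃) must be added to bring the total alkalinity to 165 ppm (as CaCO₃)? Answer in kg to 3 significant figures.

68.3 kg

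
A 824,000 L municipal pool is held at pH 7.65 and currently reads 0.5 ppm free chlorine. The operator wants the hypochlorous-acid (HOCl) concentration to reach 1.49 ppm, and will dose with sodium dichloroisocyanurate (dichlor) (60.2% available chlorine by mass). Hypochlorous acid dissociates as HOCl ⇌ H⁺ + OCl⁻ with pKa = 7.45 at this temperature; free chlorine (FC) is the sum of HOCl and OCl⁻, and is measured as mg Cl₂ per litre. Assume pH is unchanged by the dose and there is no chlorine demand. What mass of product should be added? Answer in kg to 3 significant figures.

4.59 kg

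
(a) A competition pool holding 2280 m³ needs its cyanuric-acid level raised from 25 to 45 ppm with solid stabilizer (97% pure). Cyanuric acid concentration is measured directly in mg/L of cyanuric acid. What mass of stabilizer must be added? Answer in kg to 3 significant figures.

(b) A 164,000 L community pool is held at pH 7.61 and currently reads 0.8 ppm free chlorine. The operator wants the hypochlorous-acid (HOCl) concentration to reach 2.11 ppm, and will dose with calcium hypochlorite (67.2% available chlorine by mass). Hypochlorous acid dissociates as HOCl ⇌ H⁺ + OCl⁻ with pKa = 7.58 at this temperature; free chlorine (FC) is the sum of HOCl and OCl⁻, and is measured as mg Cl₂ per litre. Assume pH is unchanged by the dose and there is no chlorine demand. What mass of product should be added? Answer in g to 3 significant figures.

(a) 47.0 kg; (b) 871 g

(a) Volume: 2280 m³ = 2,280,000 L.
(a) CYA to add: (45 − 25) = 20 mg/L × 2,280,000 L = 45,600 g cyanuric acid.
(a) At 97% purity: 45,600 / 0.97 = 47,010 g product.

(b) [OCl⁻]/[HOCl] = 10^(pH − pKa) = 10^(7.61 − 7.58) = 1.072; fraction as HOCl = 1/(1 + 1.072) = 0.4827.
(b) Free chlorine required for 2.11 ppm HOCl: 2.11 / 0.4827 = 4.371 ppm.
(b) FC to add: 4.371 − 0.8 = 3.571 mg/L as Cl₂.
(b) Cl₂ equivalent: 3.571 mg/L × 164,000 L = 585.6 g.
(b) Product at 67.2% available Cl: 585.6 / 0.672 = 871.5 g.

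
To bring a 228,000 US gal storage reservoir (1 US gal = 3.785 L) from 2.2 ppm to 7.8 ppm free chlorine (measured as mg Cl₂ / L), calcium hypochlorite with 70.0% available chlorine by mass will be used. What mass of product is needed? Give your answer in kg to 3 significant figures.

Volume: 228,000 US gal × 3.785 L/gal = 862,980 L.
Chlorine deficit: 7.8 − 2.2 = 5.6 ppm = 5.6 mg/L as Cl₂.
Cl₂ equivalent needed: 5.6 mg/L × 862,980 L = 4,833,000 mg = 4833 g.
Product at 70.0% available chlorine: 4833 / 0.7 = 6904 g.

6.90 kg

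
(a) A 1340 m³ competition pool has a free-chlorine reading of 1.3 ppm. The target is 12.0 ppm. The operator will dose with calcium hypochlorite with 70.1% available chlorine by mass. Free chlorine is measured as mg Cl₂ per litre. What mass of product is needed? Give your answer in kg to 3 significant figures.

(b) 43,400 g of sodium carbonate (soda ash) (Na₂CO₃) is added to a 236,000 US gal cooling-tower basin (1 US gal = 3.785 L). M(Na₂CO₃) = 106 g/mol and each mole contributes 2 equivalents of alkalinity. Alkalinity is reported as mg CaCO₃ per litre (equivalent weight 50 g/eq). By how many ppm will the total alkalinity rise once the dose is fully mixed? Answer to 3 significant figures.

(a) Volume: 1340 m³ = 1,340,000 L.
(a) Chlorine deficit: 12.0 − 1.3 = 10.7 ppm = 10.7 mg/L as Cl₂.
(a) Cl₂ equivalent needed: 10.7 mg/L × 1,340,000 L = 14,340,000 mg = 14,340 g.
(a) Product at 70.1% available chlorine: 14,340 / 0.701 = 20,450 g.

(b) Volume: 236,000 US gal × 3.785 L/gal = 893,260 L.
(b) Moles of Na₂CO₃: 43,400 g ÷ 106 g/mol = 409.4 mol → 818.9 eq of alkalinity.
(b) As CaCO₃: 818.9 eq × 50 g/eq = 40,940 g.
(b) Rise: 40,940 g / 893,260 L × 1000 = 45.84 mg/L.

(a) 20.5 kg; (b) 45.8 ppm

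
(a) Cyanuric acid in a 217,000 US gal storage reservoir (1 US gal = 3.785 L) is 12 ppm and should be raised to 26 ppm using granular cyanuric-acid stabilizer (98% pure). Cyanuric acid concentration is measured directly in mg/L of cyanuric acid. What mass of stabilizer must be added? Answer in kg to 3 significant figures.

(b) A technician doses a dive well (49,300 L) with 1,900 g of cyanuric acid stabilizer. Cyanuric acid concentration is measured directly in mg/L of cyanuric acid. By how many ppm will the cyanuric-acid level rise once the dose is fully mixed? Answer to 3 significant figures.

(a) 11.7 kg; (b) 38.5 ppm

(a) Volume: 217,000 US gal × 3.785 L/gal = 821,345 L.
(a) CYA to add: (26 − 12) = 14 mg/L × 821,345 L = 11,500 g cyanuric acid.
(a) At 98% purity: 11,500 / 0.98 = 11,730 g product.

(b) Rise: 1,900 g / 49,300 L × 1000 = 38.54 mg/L.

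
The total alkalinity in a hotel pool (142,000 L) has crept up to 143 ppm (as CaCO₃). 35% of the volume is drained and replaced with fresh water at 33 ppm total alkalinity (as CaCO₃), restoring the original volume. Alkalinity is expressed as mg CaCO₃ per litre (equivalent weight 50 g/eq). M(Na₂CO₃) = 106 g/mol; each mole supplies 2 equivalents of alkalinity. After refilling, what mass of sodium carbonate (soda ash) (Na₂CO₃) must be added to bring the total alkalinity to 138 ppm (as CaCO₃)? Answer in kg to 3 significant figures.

5.04 kg

After draining 35% and refilling: 143 × 0.65 + 33 × 0.35 = 104.5 ppm.
Deficit to target: 138 − 104.5 = 33.5 mg/L.
As CaCO₃: 33.5 mg/L × 142,000 L = 4757 g; ÷ 50 g/eq ÷ 2 = 47.57 mol Na₂CO₃.
Mass: 47.57 × 106 = 5042 g.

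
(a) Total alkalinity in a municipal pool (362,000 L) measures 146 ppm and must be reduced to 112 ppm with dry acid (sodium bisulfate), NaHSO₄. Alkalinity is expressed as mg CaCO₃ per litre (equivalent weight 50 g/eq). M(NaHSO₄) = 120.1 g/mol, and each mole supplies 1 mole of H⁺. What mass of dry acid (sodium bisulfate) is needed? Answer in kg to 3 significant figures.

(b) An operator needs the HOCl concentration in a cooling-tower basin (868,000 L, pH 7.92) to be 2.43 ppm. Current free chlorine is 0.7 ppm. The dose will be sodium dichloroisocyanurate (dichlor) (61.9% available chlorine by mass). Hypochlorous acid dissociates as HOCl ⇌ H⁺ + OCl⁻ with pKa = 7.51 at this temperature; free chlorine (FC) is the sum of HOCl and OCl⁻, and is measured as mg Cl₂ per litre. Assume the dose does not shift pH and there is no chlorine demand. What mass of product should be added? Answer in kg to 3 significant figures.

(a) 29.6 kg; (b) 11.2 kg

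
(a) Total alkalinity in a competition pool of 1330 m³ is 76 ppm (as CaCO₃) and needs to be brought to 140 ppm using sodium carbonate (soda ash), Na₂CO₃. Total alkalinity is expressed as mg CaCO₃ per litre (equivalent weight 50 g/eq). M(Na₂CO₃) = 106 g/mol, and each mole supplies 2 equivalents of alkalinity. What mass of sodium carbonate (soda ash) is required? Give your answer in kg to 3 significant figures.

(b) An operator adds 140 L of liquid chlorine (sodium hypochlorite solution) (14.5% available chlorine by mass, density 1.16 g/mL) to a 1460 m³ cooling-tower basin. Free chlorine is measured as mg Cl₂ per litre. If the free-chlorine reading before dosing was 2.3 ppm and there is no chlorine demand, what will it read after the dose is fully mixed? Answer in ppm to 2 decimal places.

(a) 90.2 kg; (b) 18.43 ppm

(a) Volume: 1330 m³ = 1,330,000 L.
(a) Alkalinity to add: (140 − 76) = 64 mg/L as CaCO₃ × 1,330,000 L = 85,120 g as CaCO₃.
(a) Equivalents: 85,120 g ÷ 50 g/eq = 1702 eq.
(a) Each mole of Na₂CO₃ supplies 2 eq, so 1702 / 2 = 851.2 mol.
(a) Mass: 851.2 mol × 106 g/mol = 90,230 g.

(b) Volume: 1460 m³ = 1,460,000 L.
(b) Mass of solution: 140 L × 1000 mL/L × 1.16 g/mL = 162,400 g.
(b) Available chlorine delivered: 162,400 g × 0.145 = 23,550 g as Cl₂.
(b) Concentration rise: 23,550 g / 1,460,000 L = 16.13 mg/L = 16.13 ppm.
(b) Final FC: 2.3 + 16.13 = 18.43 ppm.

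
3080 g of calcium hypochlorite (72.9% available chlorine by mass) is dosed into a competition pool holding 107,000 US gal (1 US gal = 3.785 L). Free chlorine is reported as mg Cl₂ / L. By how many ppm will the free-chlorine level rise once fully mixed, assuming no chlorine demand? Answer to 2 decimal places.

5.54 ppm

Volume: 107,000 US gal × 3.785 L/gal = 404,995 L.
Available chlorine delivered: 3080 g × 0.729 = 2245 g as Cl₂.
Concentration rise: 2245 g / 404,995 L = 5.544 mg/L = 5.54 ppm.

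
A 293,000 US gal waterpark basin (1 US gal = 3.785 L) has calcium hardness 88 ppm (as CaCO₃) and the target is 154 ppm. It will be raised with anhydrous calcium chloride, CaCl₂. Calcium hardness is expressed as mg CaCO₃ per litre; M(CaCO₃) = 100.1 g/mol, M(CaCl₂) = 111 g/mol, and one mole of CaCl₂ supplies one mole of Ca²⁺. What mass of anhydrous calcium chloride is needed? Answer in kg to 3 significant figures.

81.2 kg

Volume: 293,000 US gal × 3.785 L/gal = 1,109,005 L.
Hardness to add: (154 − 88) = 66 mg/L as CaCO₃ × 1,109,005 L = 73,190 g as CaCO₃.
Moles of Ca²⁺ (1 mol Ca²⁺ ≡ 1 mol CaCO₃): 73,190 / 100.1 g/mol = 731.2 mol.
Mass of CaCl₂: 731.2 × 111 = 81,160 g.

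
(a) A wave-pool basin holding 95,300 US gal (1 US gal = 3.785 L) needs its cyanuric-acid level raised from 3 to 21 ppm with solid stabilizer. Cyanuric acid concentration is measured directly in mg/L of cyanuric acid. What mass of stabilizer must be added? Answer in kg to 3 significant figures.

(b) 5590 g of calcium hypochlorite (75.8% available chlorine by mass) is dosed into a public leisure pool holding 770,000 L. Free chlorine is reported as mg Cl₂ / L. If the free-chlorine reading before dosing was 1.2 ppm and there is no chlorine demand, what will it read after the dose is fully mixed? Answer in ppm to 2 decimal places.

(a) 6.49 kg; (b) 6.70 ppm

(a) Volume: 95,300 US gal × 3.785 L/gal = 360,710 L.
(a) CYA to add: (21 − 3) = 18 mg/L × 360,710 L = 6493 g cyanuric acid.

(b) Available chlorine delivered: 5590 g × 0.758 = 4237 g as Cl₂.
(b) Concentration rise: 4237 g / 770,000 L = 5.503 mg/L = 5.50 ppm.
(b) Final FC: 1.2 + 5.50 = 6.70 ppm.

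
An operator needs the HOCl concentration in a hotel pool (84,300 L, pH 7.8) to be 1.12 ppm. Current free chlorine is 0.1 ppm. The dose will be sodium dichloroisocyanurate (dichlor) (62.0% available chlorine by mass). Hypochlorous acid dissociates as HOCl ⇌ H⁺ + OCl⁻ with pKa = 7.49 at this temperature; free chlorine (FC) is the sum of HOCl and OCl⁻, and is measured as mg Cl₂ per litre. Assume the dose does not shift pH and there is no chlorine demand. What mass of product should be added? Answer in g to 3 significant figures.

450 g

[OCl⁻]/[HOCl] = 10^(pH − pKa) = 10^(7.8 − 7.49) = 2.042; fraction as HOCl = 1/(1 + 2.042) = 0.3288.
Free chlorine required for 1.12 ppm HOCl: 1.12 / 0.3288 = 3.407 ppm.
FC to add: 3.407 − 0.1 = 3.307 mg/L as Cl₂.
Cl₂ equivalent: 3.307 mg/L × 84,300 L = 278.8 g.
Product at 62.0% available Cl: 278.8 / 0.62 = 449.6 g.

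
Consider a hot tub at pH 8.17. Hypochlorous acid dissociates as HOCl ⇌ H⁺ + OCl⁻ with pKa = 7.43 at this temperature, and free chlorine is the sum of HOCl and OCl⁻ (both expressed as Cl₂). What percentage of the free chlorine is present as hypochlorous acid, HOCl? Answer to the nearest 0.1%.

15.4%

[OCl⁻]/[HOCl] = 10^(pH − pKa) = 10^(8.17 − 7.43) = 10^0.74 = 5.495.
Fraction as HOCl = 1 / (1 + 5.495) = 0.154.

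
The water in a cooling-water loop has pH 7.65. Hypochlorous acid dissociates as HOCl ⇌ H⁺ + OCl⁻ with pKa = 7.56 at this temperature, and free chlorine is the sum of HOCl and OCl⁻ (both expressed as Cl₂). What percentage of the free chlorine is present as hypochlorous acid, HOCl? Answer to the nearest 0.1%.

44.8%

[OCl⁻]/[HOCl] = 10^(pH − pKa) = 10^(7.65 − 7.56) = 10^0.09 = 1.23.
Fraction as HOCl = 1 / (1 + 1.23) = 0.4484.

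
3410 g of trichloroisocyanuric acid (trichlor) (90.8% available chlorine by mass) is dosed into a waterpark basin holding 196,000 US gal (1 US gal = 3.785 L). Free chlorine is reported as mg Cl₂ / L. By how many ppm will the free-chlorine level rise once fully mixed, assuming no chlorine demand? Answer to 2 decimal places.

4.17 ppm

Volume: 196,000 US gal × 3.785 L/gal = 741,860 L.
Available chlorine delivered: 3410 g × 0.908 = 3096 g as Cl₂.
Concentration rise: 3096 g / 741,860 L = 4.174 mg/L = 4.17 ppm.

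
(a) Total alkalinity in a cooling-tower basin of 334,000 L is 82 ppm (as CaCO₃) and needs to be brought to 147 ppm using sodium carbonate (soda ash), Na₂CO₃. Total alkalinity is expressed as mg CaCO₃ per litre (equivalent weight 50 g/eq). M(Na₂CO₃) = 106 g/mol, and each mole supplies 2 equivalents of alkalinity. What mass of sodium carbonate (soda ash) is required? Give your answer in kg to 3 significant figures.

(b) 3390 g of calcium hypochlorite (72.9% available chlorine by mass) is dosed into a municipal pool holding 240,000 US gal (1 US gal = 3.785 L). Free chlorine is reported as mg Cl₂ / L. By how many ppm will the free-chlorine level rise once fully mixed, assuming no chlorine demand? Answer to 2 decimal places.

(a) 23.0 kg; (b) 2.72 ppm

(a) Alkalinity to add: (147 − 82) = 65 mg/L as CaCO₃ × 334,000 L = 21,710 g as CaCO₃.
(a) Equivalents: 21,710 g ÷ 50 g/eq = 434.2 eq.
(a) Each mole of Na₂CO₃ supplies 2 eq, so 434.2 / 2 = 217.1 mol.
(a) Mass: 217.1 mol × 106 g/mol = 23,010 g.

(b) Volume: 240,000 US gal × 3.785 L/gal = 908,400 L.
(b) Available chlorine delivered: 3390 g × 0.729 = 2471 g as Cl₂.
(b) Concentration rise: 2471 g / 908,400 L = 2.721 mg/L = 2.72 ppm.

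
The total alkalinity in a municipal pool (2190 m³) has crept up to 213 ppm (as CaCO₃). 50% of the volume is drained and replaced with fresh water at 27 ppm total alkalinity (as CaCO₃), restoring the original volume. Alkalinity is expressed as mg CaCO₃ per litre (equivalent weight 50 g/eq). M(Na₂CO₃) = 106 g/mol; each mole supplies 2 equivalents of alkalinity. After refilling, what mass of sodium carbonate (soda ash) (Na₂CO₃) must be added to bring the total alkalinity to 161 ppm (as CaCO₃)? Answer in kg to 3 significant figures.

Volume: 2190 m³ = 2,190,000 L.
After draining 50% and refilling: 213 × 0.50 + 27 × 0.50 = 120 ppm.
Deficit to target: 161 − 120 = 41 mg/L.
As CaCO₃: 41 mg/L × 2,190,000 L = 89,790 g; ÷ 50 g/eq ÷ 2 = 897.9 mol Na₂CO₃.
Mass: 897.9 × 106 = 95,180 g.

95.2 kg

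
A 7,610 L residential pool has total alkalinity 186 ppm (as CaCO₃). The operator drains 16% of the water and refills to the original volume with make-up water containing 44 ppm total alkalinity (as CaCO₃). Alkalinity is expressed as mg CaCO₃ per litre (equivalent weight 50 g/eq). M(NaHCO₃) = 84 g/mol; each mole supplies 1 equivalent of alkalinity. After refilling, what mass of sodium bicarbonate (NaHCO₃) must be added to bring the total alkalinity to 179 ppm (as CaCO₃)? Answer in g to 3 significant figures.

After draining 16% and refilling: 186 × 0.84 + 44 × 0.16 = 163.28 ppm.
Deficit to target: 179 − 163.28 = 15.72 mg/L.
As CaCO₃: 15.72 mg/L × 7,610 L = 119.6 g; ÷ 50 g/eq ÷ 1 = 2.393 mol NaHCO₃.
Mass: 2.393 × 84 = 201 g.

201 g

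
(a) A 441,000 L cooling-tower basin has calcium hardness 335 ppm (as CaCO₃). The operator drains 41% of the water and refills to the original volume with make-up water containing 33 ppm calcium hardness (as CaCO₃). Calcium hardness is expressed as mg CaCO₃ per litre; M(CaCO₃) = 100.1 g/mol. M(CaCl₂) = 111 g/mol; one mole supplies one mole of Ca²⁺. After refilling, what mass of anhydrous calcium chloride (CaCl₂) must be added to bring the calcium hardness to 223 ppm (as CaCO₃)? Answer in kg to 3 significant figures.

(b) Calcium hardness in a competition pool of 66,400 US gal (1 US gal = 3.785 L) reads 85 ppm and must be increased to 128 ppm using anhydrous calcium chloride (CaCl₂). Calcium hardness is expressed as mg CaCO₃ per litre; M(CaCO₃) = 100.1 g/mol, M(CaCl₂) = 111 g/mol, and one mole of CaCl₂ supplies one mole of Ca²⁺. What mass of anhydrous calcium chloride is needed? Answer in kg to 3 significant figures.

(a) 5.78 kg; (b) 12.0 kg

(a) After draining 41% and refilling: 335 × 0.59 + 33 × 0.41 = 211.18 ppm.
(a) Deficit to target: 223 − 211.18 = 11.82 mg/L.
(a) As CaCO₃: 11.82 mg/L × 441,000 L = 5213 g; ÷ 100.1 = 52.07 mol Ca²⁺.
(a) Mass: 52.07 × 111 = 5780 g.

(b) Volume: 66,400 US gal × 3.785 L/gal = 251,324 L.
(b) Hardness to add: (128 − 85) = 43 mg/L as CaCO₃ × 251,324 L = 10,810 g as CaCO₃.
(b) Moles of Ca²⁺ (1 mol Ca²⁺ ≡ 1 mol CaCO₃): 10,810 / 100.1 g/mol = 108 mol.
(b) Mass of CaCl₂: 108 × 111 = 11,980 g.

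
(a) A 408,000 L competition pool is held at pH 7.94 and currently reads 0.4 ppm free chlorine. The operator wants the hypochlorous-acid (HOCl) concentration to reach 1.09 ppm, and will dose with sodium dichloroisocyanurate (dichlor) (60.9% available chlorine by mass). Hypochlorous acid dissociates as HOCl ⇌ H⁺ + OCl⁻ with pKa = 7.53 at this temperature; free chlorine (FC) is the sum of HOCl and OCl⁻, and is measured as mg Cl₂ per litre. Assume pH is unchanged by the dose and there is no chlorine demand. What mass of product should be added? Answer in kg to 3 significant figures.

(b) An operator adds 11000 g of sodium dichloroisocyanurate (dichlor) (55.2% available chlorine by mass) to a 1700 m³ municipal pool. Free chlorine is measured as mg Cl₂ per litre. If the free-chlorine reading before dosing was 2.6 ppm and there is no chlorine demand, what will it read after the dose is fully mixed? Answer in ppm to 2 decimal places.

(a) [OCl⁻]/[HOCl] = 10^(pH − pKa) = 10^(7.94 − 7.53) = 2.57; fraction as HOCl = 1/(1 + 2.57) = 0.2801.
(a) Free chlorine required for 1.09 ppm HOCl: 1.09 / 0.2801 = 3.892 ppm.
(a) FC to add: 3.892 − 0.4 = 3.492 mg/L as Cl₂.
(a) Cl₂ equivalent: 3.492 mg/L × 408,000 L = 1425 g.
(a) Product at 60.9% available Cl: 1425 / 0.609 = 2339 g.

(b) Volume: 1700 m³ = 1,700,000 L.
(b) Available chlorine delivered: 11,000 g × 0.552 = 6072 g as Cl₂.
(b) Concentration rise: 6072 g / 1,700,000 L = 3.572 mg/L = 3.57 ppm.
(b) Final FC: 2.6 + 3.57 = 6.17 ppm.

(a) 2.34 kg; (b) 6.17 ppm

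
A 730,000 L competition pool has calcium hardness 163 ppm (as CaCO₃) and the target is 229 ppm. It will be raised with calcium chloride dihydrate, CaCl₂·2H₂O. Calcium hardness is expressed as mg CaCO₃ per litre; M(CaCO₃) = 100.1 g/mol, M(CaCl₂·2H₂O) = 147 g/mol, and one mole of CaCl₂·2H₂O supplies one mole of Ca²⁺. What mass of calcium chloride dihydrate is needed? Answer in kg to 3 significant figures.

70.8 kg

Hardness to add: (229 − 163) = 66 mg/L as CaCO₃ × 730,000 L = 48,180 g as CaCO₃.
Moles of Ca²⁺ (1 mol Ca²⁺ ≡ 1 mol CaCO₃): 48,180 / 100.1 g/mol = 481.3 mol.
Mass of CaCl₂·2H₂O: 481.3 × 147 = 70,750 g.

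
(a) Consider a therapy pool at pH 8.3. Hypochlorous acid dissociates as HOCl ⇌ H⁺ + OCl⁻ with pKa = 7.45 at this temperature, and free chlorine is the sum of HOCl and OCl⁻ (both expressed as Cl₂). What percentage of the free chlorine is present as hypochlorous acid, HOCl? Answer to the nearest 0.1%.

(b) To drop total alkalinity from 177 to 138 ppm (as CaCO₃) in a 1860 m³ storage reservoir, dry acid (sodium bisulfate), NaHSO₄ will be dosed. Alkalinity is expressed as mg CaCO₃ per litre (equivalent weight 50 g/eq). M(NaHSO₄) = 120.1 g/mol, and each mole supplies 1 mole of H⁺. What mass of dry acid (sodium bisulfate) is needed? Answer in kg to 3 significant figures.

(a) 12.4%; (b) 174 kg

(a) [OCl⁻]/[HOCl] = 10^(pH − pKa) = 10^(8.3 − 7.45) = 10^0.85 = 7.079.
(a) Fraction as HOCl = 1 / (1 + 7.079) = 0.1238.

(b) Volume: 1860 m³ = 1,860,000 L.
(b) Alkalinity to neutralize: (177 − 138) = 39 mg/L as CaCO₃ × 1,860,000 L = 72,540 g as CaCO₃.
(b) Equivalents of H⁺ required: 72,540 ÷ 50 g/eq = 1451 eq = 1451 mol NaHSO₄.
(b) Mass of NaHSO₄: 1451 × 120.1 = 174,200 g.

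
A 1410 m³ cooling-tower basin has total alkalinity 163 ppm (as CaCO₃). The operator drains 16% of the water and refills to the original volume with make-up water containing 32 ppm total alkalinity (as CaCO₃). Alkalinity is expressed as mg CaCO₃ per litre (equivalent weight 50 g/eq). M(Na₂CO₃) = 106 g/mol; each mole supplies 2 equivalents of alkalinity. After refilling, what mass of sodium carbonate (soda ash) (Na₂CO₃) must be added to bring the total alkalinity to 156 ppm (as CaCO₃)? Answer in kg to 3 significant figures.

Volume: 1410 m³ = 1,410,000 L.
After draining 16% and refilling: 163 × 0.84 + 32 × 0.16 = 142.04 ppm.
Deficit to target: 156 − 142.04 = 13.96 mg/L.
As CaCO₃: 13.96 mg/L × 1,410,000 L = 19,680 g; ÷ 50 g/eq ÷ 2 = 196.8 mol Na₂CO₃.
Mass: 196.8 × 106 = 20,860 g.

20.9 kg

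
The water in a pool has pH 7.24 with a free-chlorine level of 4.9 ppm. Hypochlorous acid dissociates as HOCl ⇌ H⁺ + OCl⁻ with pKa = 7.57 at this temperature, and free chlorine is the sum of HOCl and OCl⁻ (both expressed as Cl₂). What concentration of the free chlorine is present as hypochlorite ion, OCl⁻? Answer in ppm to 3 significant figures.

1.56 ppm

[OCl⁻]/[HOCl] = 10^(pH − pKa) = 10^(7.24 − 7.57) = 10^-0.33 = 0.4677.
Fraction as HOCl = 1 / (1 + 0.4677) = 0.6813.
OCl⁻ = (1 − 0.6813) × 4.9 ppm = 1.562 ppm.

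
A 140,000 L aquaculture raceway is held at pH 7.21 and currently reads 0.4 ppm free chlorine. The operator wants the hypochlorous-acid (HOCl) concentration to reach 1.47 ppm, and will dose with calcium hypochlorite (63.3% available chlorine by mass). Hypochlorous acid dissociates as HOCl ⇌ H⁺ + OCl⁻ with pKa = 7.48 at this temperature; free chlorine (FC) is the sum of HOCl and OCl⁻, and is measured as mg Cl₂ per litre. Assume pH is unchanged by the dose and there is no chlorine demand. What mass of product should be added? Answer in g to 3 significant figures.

411 g

[OCl⁻]/[HOCl] = 10^(pH − pKa) = 10^(7.21 − 7.48) = 0.537; fraction as HOCl = 1/(1 + 0.537) = 0.6506.
Free chlorine required for 1.47 ppm HOCl: 1.47 / 0.6506 = 2.259 ppm.
FC to add: 2.259 − 0.4 = 1.859 mg/L as Cl₂.
Cl₂ equivalent: 1.859 mg/L × 140,000 L = 260.3 g.
Product at 63.3% available Cl: 260.3 / 0.633 = 411.2 g.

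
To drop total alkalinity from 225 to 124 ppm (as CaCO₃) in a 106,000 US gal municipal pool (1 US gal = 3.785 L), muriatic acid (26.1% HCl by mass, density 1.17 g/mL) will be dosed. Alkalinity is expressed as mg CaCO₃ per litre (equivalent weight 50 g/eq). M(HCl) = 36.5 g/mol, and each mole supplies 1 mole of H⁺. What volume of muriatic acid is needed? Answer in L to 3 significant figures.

Volume: 106,000 US gal × 3.785 L/gal = 401,210 L.
Alkalinity to neutralize: (225 − 124) = 101 mg/L as CaCO₃ × 401,210 L = 40,520 g as CaCO₃.
Equivalents of H⁺ required: 40,520 ÷ 50 g/eq = 810.4 eq = 810.4 mol HCl.
Mass of HCl: 810.4 × 36.5 = 29,580 g.
Mass of 26.1% solution: 29,580 / 0.261 = 113,300 g.
Volume: 113,300 g ÷ 1.17 g/mL = 96,870 mL.

96.9 L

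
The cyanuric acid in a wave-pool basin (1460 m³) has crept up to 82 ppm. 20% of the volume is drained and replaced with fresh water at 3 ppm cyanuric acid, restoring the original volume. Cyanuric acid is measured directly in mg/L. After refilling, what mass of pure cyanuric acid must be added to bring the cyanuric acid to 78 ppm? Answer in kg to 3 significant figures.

17.2 kg

Volume: 1460 m³ = 1,460,000 L.
After draining 20% and refilling: 82 × 0.80 + 3 × 0.20 = 66.2 ppm.
Deficit to target: 78 − 66.2 = 11.8 mg/L.
Mass: 11.8 mg/L × 1,460,000 L = 17,230 g cyanuric acid.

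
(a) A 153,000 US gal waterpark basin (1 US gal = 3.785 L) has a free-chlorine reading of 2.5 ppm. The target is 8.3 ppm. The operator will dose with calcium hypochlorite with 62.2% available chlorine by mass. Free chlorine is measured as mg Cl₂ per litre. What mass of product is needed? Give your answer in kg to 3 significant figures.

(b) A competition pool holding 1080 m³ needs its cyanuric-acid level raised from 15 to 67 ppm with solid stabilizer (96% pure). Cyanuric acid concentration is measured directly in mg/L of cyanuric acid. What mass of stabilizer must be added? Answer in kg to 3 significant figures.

(a) Volume: 153,000 US gal × 3.785 L/gal = 579,105 L.
(a) Chlorine deficit: 8.3 − 2.5 = 5.8 ppm = 5.8 mg/L as Cl₂.
(a) Cl₂ equivalent needed: 5.8 mg/L × 579,105 L = 3,359,000 mg = 3359 g.
(a) Product at 62.2% available chlorine: 3359 / 0.622 = 5400 g.

(b) Volume: 1080 m³ = 1,080,000 L.
(b) CYA to add: (67 − 15) = 52 mg/L × 1,080,000 L = 56,160 g cyanuric acid.
(b) At 96% purity: 56,160 / 0.96 = 58,500 g product.

(a) 5.40 kg; (b) 58.5 kg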